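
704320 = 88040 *8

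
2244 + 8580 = 10824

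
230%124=106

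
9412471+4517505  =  13929976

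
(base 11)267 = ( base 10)315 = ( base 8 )473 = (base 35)90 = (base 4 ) 10323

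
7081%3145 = 791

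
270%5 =0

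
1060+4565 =5625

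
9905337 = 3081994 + 6823343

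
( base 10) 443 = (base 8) 673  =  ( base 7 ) 1202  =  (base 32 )DR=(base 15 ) 1E8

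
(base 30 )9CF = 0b10000100011011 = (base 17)1c59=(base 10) 8475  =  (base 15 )27A0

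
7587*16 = 121392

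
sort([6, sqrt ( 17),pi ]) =[ pi,sqrt(17 ), 6 ] 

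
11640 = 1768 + 9872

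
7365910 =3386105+3979805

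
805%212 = 169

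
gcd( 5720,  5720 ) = 5720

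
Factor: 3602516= 2^2*53^1*16993^1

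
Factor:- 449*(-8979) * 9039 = 36441370269 = 3^2 * 23^1* 41^1*73^1*131^1*449^1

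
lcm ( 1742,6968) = 6968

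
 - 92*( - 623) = 57316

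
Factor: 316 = 2^2 * 79^1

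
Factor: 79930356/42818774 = 39965178/21409387  =  2^1 * 3^1*11^1*2273^( - 1 )*9419^ ( - 1)*605533^1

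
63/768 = 21/256 = 0.08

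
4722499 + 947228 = 5669727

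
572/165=52/15= 3.47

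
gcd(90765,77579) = 1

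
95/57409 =95/57409 = 0.00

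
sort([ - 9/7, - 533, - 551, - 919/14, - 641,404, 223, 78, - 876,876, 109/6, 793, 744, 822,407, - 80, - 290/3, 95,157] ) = [ - 876, - 641, - 551, - 533,-290/3, - 80 , - 919/14, - 9/7, 109/6, 78,  95, 157, 223, 404, 407, 744,  793,822, 876 ]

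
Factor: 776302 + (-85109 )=691193  =  691193^1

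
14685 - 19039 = - 4354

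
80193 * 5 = 400965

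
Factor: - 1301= - 1301^1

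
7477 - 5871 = 1606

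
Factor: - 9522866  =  -2^1*43^1*110731^1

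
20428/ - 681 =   -  20428/681 = - 30.00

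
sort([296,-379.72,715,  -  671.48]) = [-671.48,- 379.72 , 296,715]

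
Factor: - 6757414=-2^1 * 89^1 * 37963^1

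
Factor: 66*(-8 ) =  - 528= -2^4*3^1*11^1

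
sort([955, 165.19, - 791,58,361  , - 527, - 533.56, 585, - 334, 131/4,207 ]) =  [- 791, - 533.56, - 527, - 334, 131/4, 58, 165.19, 207,  361, 585, 955]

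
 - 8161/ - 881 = 8161/881= 9.26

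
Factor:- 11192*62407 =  - 698459144= - 2^3*17^1*1399^1*3671^1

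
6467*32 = 206944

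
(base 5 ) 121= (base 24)1C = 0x24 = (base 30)16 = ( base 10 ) 36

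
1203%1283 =1203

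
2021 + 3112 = 5133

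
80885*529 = 42788165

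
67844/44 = 1541+ 10/11= 1541.91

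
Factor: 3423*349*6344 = 2^3*3^1  *7^1*13^1 * 61^1*163^1*349^1 = 7578713688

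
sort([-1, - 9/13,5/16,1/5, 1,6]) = [ - 1, - 9/13  ,  1/5, 5/16 , 1, 6 ]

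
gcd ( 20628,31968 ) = 108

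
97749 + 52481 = 150230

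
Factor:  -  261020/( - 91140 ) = 421/147 = 3^( - 1 )*7^( - 2) * 421^1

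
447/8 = 55 + 7/8 = 55.88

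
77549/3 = 77549/3 = 25849.67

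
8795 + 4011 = 12806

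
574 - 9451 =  - 8877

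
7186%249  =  214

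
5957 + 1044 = 7001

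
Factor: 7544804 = 2^2  *17^1 * 181^1 *613^1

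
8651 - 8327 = 324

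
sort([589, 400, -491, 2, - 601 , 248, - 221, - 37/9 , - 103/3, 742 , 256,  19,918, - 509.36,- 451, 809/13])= [-601, - 509.36,  -  491, - 451, - 221,  -  103/3, - 37/9, 2, 19, 809/13,248, 256,400, 589, 742,918]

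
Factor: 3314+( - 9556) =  - 2^1*3121^1=-6242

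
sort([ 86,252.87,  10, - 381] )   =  [ - 381, 10, 86, 252.87 ] 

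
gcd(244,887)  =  1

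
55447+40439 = 95886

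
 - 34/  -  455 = 34/455 = 0.07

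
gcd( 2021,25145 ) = 47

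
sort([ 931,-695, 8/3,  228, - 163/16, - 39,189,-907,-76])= [  -  907, -695, - 76, - 39, - 163/16, 8/3, 189,228,  931 ]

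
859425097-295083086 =564342011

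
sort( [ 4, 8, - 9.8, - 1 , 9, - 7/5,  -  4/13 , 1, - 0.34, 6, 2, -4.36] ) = [  -  9.8,  -  4.36,-7/5, - 1,- 0.34, - 4/13, 1,2 , 4 , 6, 8,  9 ] 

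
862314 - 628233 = 234081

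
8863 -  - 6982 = 15845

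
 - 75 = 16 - 91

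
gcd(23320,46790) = 10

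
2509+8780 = 11289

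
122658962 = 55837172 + 66821790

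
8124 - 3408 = 4716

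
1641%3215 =1641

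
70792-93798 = -23006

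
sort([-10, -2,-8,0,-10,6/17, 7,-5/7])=[ - 10, - 10 , - 8,-2, - 5/7, 0,  6/17,  7 ]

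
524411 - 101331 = 423080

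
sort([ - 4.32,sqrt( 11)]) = [ - 4.32  ,  sqrt ( 11) ] 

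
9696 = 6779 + 2917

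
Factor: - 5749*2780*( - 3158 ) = 50471850760 = 2^3*5^1*139^1*1579^1*5749^1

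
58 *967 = 56086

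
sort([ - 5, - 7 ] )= [ - 7, - 5] 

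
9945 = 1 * 9945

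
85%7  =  1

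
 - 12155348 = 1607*( - 7564 ) 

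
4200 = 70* 60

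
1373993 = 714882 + 659111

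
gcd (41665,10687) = 1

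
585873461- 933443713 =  - 347570252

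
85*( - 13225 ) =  - 1124125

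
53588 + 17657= 71245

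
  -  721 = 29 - 750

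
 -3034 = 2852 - 5886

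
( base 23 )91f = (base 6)34115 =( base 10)4799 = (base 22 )9k3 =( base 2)1001010111111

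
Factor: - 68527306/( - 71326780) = 2^( -1)*5^(-1)*7^( - 1) * 17^1*509477^ (-1)*2015509^1 = 34263653/35663390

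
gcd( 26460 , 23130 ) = 90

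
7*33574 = 235018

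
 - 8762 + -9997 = -18759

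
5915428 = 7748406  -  1832978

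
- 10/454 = -1 + 222/227 = - 0.02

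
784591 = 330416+454175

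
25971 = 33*787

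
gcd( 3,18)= 3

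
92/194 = 46/97 = 0.47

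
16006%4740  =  1786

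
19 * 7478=142082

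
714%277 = 160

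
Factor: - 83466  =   - 2^1*3^2*4637^1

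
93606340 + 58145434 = 151751774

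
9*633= 5697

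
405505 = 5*81101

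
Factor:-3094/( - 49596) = 1547/24798 = 2^( - 1)*3^ ( - 1) * 7^1 * 13^1 * 17^1*4133^(-1)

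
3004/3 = 1001 + 1/3= 1001.33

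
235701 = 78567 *3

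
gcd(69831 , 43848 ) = 9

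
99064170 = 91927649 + 7136521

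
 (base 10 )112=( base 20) 5c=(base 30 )3M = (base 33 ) 3D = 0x70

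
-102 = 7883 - 7985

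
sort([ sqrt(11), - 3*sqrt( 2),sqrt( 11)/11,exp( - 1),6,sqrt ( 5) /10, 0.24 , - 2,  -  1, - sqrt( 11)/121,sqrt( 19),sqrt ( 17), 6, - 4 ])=[-3* sqrt(2),  -  4,  -  2 , - 1 , - sqrt( 11)/121, sqrt(5 )/10, 0.24, sqrt(11)/11 , exp( - 1),sqrt (11 ) , sqrt(17),sqrt(19),6, 6] 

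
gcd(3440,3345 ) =5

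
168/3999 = 56/1333 = 0.04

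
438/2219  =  438/2219= 0.20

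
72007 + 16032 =88039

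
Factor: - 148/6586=-2^1 * 89^(  -  1) = -2/89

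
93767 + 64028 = 157795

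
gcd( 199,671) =1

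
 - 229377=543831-773208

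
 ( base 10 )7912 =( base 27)an1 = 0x1EE8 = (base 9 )11761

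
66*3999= 263934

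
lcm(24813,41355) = 124065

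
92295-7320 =84975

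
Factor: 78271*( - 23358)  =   - 1828254018 =- 2^1*3^1*17^1*29^1*229^1*2699^1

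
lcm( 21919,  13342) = 306866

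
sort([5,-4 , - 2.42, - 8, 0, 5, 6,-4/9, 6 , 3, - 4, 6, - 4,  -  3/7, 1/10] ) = [ -8,  -  4,-4, - 4,-2.42, - 4/9, - 3/7,0,1/10, 3, 5, 5,6,6, 6 ] 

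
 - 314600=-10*31460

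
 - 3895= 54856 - 58751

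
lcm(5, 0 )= 0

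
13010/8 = 6505/4 = 1626.25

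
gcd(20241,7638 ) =3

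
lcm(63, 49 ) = 441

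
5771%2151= 1469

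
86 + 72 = 158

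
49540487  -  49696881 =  -156394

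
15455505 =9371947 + 6083558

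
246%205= 41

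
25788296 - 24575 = 25763721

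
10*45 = 450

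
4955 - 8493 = -3538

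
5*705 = 3525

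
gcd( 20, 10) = 10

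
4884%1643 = 1598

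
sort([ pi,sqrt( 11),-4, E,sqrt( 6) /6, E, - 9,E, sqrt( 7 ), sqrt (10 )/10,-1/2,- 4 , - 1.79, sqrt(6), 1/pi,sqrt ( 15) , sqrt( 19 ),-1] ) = [ - 9,-4, - 4 , - 1.79, - 1, - 1/2 , sqrt(10 ) /10,1/pi , sqrt(6)/6, sqrt( 6),sqrt( 7) , E,E , E,  pi , sqrt(11), sqrt( 15 ), sqrt ( 19) ]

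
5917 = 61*97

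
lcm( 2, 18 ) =18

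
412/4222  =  206/2111 = 0.10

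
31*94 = 2914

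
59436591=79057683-19621092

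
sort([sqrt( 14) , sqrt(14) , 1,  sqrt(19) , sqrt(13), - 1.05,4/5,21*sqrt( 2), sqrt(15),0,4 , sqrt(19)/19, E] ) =[ - 1.05, 0,sqrt(19) /19 , 4/5,1,E,sqrt( 13), sqrt( 14 ),sqrt(14),sqrt( 15) , 4  ,  sqrt(19) , 21*sqrt( 2)]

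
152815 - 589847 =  - 437032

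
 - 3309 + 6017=2708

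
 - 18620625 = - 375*49655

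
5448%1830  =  1788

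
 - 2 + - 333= - 335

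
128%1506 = 128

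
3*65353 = 196059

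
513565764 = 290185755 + 223380009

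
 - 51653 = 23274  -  74927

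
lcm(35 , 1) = 35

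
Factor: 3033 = 3^2*337^1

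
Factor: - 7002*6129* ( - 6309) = 2^1*3^7*227^1*389^1* 701^1= 270752362722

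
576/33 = 17 + 5/11 = 17.45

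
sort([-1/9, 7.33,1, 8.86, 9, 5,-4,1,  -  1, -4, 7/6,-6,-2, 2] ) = [ - 6, - 4, - 4,  -  2, - 1, -1/9, 1, 1 , 7/6, 2, 5, 7.33, 8.86,9 ]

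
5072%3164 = 1908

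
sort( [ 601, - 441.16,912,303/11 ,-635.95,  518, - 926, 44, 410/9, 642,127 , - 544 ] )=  [ - 926,-635.95,-544, - 441.16, 303/11, 44,  410/9,127,518,601, 642 , 912]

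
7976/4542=1 + 1717/2271 = 1.76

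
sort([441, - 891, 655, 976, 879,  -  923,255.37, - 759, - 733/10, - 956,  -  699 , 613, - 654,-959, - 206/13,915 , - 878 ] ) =[  -  959 ,-956, - 923, - 891,-878, - 759,- 699, - 654, - 733/10, - 206/13, 255.37,  441 , 613,  655,879,  915,  976 ] 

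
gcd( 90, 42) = 6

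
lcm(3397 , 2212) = 95116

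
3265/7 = 466 + 3/7 = 466.43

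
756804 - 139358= 617446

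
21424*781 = 16732144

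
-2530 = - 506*5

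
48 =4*12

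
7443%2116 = 1095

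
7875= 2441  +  5434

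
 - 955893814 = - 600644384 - 355249430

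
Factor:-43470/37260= - 7/6 = - 2^(  -  1)*3^(  -  1)*7^1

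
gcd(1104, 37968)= 48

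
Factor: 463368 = 2^3*3^1 * 43^1*449^1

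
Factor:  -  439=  - 439^1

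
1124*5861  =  6587764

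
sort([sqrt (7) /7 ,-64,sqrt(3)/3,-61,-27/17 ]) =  [-64,-61, - 27/17,sqrt(7)/7,sqrt( 3) /3 ]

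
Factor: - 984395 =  - 5^1  *  196879^1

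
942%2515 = 942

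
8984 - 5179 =3805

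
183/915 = 1/5 = 0.20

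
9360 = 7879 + 1481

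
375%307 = 68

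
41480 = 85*488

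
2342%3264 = 2342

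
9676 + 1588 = 11264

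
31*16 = 496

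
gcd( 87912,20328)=264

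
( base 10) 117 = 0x75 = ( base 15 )7C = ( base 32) 3l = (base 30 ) 3R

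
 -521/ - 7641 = 521/7641 = 0.07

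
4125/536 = 7+373/536 = 7.70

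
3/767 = 3/767  =  0.00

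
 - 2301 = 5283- 7584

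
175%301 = 175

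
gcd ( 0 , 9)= 9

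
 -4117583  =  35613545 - 39731128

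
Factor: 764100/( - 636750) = -2^1 *3^1*5^( - 1 ) = - 6/5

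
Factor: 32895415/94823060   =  2^( - 2)*7^3 * 2027^( - 1)*2339^( -1) * 19181^1=6579083/18964612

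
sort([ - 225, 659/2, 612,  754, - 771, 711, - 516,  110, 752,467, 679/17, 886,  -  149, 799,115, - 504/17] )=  [ -771, - 516, - 225, - 149,-504/17, 679/17, 110,115,  659/2, 467, 612, 711,  752, 754, 799, 886 ] 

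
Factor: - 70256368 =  - 2^4*7^1*13^1*73^1*661^1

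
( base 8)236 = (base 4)2132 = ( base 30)58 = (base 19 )86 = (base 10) 158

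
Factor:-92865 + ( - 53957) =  - 2^1*13^1*5647^1  =  - 146822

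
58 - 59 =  - 1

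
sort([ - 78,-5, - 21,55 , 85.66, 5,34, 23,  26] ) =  [ - 78, - 21, - 5, 5,23, 26,34,55,85.66]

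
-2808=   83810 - 86618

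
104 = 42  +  62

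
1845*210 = 387450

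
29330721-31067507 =  -  1736786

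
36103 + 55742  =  91845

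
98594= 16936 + 81658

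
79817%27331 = 25155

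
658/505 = 1 + 153/505 = 1.30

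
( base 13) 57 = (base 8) 110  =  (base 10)72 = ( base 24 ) 30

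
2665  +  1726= 4391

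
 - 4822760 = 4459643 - 9282403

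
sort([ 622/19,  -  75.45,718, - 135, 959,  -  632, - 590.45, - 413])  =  [-632, - 590.45,-413,-135, - 75.45,622/19, 718,  959]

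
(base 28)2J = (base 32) 2b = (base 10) 75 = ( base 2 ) 1001011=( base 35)25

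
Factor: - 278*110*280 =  - 8562400 = - 2^5*5^2* 7^1*11^1*139^1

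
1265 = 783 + 482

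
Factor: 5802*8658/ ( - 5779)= - 2^2*3^3  *13^1*37^1*967^1* 5779^(-1) =- 50233716/5779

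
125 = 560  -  435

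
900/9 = 100= 100.00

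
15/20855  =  3/4171=0.00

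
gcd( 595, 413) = 7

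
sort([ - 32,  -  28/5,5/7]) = [ - 32, - 28/5,5/7] 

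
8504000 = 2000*4252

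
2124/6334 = 1062/3167 =0.34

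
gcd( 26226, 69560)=94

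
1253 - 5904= - 4651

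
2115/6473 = 2115/6473=0.33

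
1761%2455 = 1761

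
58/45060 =29/22530  =  0.00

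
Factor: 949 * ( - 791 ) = - 750659 = - 7^1 * 13^1 * 73^1*113^1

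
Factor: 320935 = 5^1*64187^1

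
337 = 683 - 346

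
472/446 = 1+13/223 = 1.06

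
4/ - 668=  - 1/167 =- 0.01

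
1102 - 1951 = -849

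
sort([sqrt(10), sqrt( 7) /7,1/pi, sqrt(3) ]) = [1/pi,sqrt (7)/7,sqrt(3), sqrt(10) ] 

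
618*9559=5907462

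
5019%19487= 5019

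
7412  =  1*7412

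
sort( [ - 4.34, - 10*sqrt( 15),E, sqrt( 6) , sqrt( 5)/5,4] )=[  -  10 * sqrt(15), - 4.34, sqrt ( 5)/5,sqrt( 6),E, 4 ]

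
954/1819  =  954/1819 = 0.52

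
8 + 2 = 10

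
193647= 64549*3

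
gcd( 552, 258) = 6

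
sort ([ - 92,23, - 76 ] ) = [ - 92,- 76,23] 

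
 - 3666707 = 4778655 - 8445362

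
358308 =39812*9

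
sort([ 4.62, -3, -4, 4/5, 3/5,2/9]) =[ - 4,-3, 2/9,3/5 , 4/5,4.62]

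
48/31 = 48/31  =  1.55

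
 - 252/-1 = 252/1 = 252.00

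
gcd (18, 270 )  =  18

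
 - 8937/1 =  - 8937 = - 8937.00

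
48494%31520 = 16974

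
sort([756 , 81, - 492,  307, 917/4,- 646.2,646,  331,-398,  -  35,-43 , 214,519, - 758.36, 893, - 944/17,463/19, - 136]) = [-758.36,-646.2,-492,-398,-136,-944/17, - 43 , - 35,463/19,81, 214,917/4,307, 331,519,  646 , 756 , 893 ]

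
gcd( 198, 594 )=198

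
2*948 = 1896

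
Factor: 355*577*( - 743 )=-152192405 =-5^1* 71^1*577^1*743^1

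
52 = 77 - 25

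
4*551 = 2204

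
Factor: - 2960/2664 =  - 10/9= - 2^1*3^( - 2)*5^1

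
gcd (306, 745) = 1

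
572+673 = 1245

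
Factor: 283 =283^1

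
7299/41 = 7299/41 = 178.02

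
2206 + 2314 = 4520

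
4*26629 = 106516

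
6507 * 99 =644193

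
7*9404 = 65828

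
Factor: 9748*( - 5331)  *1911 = -99308149668 = - 2^2*3^2 *7^2*13^1*1777^1 *2437^1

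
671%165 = 11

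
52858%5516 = 3214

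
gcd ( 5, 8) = 1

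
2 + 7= 9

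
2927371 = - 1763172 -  - 4690543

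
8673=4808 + 3865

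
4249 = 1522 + 2727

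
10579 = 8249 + 2330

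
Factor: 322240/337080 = 152/159 =2^3*3^( - 1)*19^1*53^( - 1) 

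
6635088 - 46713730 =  - 40078642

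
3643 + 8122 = 11765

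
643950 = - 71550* ( - 9)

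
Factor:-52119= - 3^2*5791^1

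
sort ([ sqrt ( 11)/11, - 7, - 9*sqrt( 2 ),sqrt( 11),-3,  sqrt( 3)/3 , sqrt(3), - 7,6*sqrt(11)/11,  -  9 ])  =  [ - 9 * sqrt( 2), - 9, - 7,  -  7, - 3,sqrt( 11)/11, sqrt( 3)/3, sqrt(3 ), 6*sqrt( 11)/11,sqrt( 11) ] 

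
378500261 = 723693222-345192961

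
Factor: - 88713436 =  - 2^2 * 7^1*29^1*109253^1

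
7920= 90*88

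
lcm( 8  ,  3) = 24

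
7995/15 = 533 = 533.00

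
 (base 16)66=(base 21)4I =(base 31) 39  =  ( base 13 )7b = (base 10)102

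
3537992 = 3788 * 934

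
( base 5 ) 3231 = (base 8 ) 671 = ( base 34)cx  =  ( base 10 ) 441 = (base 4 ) 12321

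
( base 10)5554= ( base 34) 4RC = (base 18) H2A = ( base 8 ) 12662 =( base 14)204a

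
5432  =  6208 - 776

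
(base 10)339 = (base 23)EH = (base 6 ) 1323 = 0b101010011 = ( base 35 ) 9O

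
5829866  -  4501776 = 1328090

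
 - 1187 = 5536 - 6723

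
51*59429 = 3030879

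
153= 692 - 539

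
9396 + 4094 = 13490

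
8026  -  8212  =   - 186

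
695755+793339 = 1489094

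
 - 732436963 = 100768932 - 833205895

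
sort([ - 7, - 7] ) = [ -7, - 7] 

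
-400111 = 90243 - 490354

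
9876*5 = 49380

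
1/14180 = 1/14180 = 0.00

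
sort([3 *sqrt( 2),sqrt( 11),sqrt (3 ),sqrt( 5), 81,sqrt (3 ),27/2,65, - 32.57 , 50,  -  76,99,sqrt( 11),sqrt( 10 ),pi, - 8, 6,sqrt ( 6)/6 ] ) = [ -76, - 32.57, -8,sqrt( 6)/6, sqrt(3),sqrt(3),sqrt(5), pi,  sqrt( 10),sqrt( 11), sqrt(11 ), 3 * sqrt( 2), 6,27/2, 50 , 65,  81, 99 ]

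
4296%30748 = 4296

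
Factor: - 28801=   -  83^1*347^1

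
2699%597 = 311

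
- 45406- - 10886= - 34520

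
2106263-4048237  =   - 1941974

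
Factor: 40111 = 40111^1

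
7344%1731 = 420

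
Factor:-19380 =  - 2^2*3^1*5^1 *17^1*19^1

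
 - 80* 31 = - 2480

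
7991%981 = 143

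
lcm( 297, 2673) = 2673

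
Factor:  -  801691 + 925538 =123847 = 271^1*457^1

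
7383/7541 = 7383/7541 = 0.98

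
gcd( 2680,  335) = 335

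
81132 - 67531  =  13601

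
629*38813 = 24413377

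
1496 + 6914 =8410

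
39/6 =6 + 1/2 = 6.50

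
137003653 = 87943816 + 49059837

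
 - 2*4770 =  - 9540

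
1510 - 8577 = - 7067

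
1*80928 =80928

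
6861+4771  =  11632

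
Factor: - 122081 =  - 122081^1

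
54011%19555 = 14901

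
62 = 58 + 4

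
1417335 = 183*7745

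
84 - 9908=- 9824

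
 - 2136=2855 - 4991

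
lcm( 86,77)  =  6622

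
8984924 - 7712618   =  1272306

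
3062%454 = 338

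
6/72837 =2/24279 = 0.00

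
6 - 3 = 3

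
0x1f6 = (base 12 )35A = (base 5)4002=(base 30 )gm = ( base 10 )502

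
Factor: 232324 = 2^2*241^2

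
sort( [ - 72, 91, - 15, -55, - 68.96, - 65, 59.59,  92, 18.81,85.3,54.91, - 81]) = [ - 81, - 72, -68.96, - 65, - 55, - 15, 18.81,54.91, 59.59,85.3, 91, 92] 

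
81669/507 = 161+ 14/169  =  161.08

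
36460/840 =43 + 17/42 = 43.40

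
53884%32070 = 21814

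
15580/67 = 232+36/67 = 232.54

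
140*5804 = 812560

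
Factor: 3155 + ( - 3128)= 27 = 3^3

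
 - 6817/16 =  - 6817/16  =  - 426.06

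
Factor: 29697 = 3^1*19^1 * 521^1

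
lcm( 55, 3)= 165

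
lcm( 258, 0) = 0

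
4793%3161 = 1632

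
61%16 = 13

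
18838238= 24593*766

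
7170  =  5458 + 1712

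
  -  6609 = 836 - 7445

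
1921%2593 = 1921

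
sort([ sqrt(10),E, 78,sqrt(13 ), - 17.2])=[ - 17.2, E, sqrt(10), sqrt( 13), 78 ] 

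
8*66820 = 534560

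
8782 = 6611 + 2171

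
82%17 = 14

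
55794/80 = 697 + 17/40 = 697.42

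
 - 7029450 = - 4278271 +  - 2751179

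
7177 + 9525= 16702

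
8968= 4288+4680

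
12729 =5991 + 6738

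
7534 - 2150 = 5384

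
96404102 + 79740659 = 176144761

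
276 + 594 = 870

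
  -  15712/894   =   - 7856/447 = -17.57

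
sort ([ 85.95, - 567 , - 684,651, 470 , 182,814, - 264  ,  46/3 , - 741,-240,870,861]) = [ - 741, - 684, - 567, - 264, - 240, 46/3,85.95, 182,  470,651,814, 861,  870] 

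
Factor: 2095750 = 2^1*5^3 * 83^1*101^1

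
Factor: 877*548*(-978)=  - 2^3*3^1*137^1*163^1 * 877^1 = -470022888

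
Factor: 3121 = 3121^1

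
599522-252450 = 347072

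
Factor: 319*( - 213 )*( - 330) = 2^1*3^2*5^1* 11^2*29^1*71^1 = 22422510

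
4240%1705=830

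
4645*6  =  27870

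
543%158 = 69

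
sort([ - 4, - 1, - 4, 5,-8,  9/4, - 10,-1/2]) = [-10, - 8,-4, - 4, - 1, - 1/2, 9/4, 5]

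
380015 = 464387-84372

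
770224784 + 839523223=1609748007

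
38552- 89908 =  - 51356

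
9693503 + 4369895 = 14063398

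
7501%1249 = 7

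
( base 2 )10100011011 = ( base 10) 1307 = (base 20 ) 357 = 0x51b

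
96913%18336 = 5233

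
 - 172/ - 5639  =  172/5639 = 0.03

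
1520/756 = 380/189 = 2.01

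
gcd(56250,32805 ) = 45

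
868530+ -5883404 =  - 5014874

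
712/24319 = 712/24319=0.03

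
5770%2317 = 1136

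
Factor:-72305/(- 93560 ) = 2^(  -  3) * 2339^(- 1 )*14461^1= 14461/18712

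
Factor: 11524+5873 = 3^2*1933^1 = 17397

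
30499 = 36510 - 6011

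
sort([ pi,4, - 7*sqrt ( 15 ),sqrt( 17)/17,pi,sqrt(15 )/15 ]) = [ - 7*sqrt( 15 ), sqrt(17 ) /17,sqrt( 15)/15,pi, pi, 4 ]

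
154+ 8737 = 8891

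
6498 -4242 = 2256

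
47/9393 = 47/9393 =0.01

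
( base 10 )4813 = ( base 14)1A7B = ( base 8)11315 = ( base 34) 45j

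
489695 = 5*97939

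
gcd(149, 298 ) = 149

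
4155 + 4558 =8713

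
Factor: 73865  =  5^1* 11^1*17^1*79^1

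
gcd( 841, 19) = 1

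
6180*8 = 49440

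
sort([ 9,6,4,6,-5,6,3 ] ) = [ - 5 , 3 , 4,6,6,6,9 ] 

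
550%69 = 67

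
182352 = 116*1572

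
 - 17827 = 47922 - 65749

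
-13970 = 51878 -65848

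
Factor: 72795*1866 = 135835470 = 2^1 * 3^2 * 5^1 *23^1*211^1*311^1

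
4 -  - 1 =5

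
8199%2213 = 1560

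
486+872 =1358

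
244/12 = 61/3 =20.33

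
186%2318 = 186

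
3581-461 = 3120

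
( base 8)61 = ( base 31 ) 1I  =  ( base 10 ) 49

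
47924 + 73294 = 121218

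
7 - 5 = 2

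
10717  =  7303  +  3414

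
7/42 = 1/6=0.17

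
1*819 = 819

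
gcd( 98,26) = 2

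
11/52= 11/52 = 0.21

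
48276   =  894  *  54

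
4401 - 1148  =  3253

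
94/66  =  1+ 14/33 = 1.42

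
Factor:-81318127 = - 11^1 *1949^1  *  3793^1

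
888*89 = 79032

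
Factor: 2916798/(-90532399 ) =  - 2^1*3^1*181^(-1 ) * 486133^1*500179^( - 1 )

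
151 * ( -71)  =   - 10721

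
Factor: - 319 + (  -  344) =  - 663 = -3^1 * 13^1*17^1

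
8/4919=8/4919 = 0.00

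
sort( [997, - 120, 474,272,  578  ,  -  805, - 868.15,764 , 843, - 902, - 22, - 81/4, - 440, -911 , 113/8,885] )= [ - 911, - 902, - 868.15, - 805,  -  440, - 120, - 22, - 81/4, 113/8,272 , 474 , 578 , 764,843,885,997 ] 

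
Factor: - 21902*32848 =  - 2^5*47^1* 233^1*2053^1= -  719436896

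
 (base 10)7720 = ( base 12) 4574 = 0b1111000101000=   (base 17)19c2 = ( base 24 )D9G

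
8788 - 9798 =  - 1010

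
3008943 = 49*61407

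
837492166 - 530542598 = 306949568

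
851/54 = 851/54   =  15.76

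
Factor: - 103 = -103^1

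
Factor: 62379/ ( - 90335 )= -3^2*5^ (-1 )  *  7^( -1 )*89^( - 1)*239^1=- 2151/3115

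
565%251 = 63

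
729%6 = 3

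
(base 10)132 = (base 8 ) 204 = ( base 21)66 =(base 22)60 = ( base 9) 156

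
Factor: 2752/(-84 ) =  - 688/21 = -2^4 *3^( - 1)*7^(-1)*43^1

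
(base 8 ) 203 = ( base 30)4B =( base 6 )335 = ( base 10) 131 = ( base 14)95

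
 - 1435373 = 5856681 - 7292054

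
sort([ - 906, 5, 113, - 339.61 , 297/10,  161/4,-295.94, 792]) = [ -906,-339.61, - 295.94, 5, 297/10, 161/4, 113, 792] 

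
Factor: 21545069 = 7^1 *13^1*17^1*19^1*733^1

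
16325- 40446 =  -  24121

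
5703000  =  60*95050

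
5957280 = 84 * 70920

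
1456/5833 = 1456/5833= 0.25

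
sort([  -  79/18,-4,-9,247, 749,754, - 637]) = [  -  637, - 9,-79/18 , - 4,247,749, 754]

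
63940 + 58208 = 122148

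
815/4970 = 163/994 = 0.16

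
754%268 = 218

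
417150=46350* 9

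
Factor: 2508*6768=2^6*3^3*11^1*19^1*47^1 = 16974144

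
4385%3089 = 1296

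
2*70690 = 141380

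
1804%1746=58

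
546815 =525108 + 21707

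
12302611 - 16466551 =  - 4163940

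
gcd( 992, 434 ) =62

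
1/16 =1/16= 0.06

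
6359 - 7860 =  - 1501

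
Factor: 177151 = 13^1*13627^1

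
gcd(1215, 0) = 1215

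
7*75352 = 527464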